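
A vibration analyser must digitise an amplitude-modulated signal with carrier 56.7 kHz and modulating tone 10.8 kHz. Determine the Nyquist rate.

135 kHz

AM sidebands sit at fc ± fm = 45.9 kHz and 67.5 kHz.
Highest-frequency component: 67.5 kHz.
Nyquist rate = 2 × 67.5 kHz = 135 kHz.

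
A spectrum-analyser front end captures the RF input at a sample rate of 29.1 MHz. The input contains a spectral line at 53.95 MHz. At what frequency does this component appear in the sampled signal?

4.25 MHz

53.95 MHz mod fs = 24.85 MHz.
24.85 MHz > fs/2 = 14.55 MHz, folds to fs − 24.85 MHz = 4.25 MHz.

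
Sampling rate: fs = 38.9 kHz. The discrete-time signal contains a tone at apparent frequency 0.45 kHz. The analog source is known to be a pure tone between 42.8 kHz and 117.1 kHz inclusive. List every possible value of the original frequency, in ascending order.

Frequencies that alias to 0.45 kHz are k·fs ± 0.45 kHz for integer k ≥ 0.
k=0: 0.45 kHz.
k=1: 38.45 kHz, 39.35 kHz.
k=2: 77.35 kHz, 78.25 kHz.
k=3: 116.25 kHz, 117.15 kHz.
k=4: 155.15 kHz, 156.05 kHz.
Within [42.8 kHz, 117.1 kHz]: 77.35 kHz, 78.25 kHz, 116.25 kHz.

77.35 kHz, 78.25 kHz, 116.25 kHz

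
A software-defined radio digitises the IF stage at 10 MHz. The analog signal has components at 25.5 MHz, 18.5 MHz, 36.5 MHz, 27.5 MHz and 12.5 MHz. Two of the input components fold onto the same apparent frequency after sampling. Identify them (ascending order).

12.5 MHz, 27.5 MHz

fs/2 = 5 MHz.
25.5 MHz mod fs = 5.5 MHz.
5.5 MHz > fs/2 = 5 MHz, folds to fs − 5.5 MHz = 4.5 MHz.
18.5 MHz mod fs = 8.5 MHz.
8.5 MHz > fs/2 = 5 MHz, folds to fs − 8.5 MHz = 1.5 MHz.
36.5 MHz mod fs = 6.5 MHz.
6.5 MHz > fs/2 = 5 MHz, folds to fs − 6.5 MHz = 3.5 MHz.
27.5 MHz mod fs = 7.5 MHz.
7.5 MHz > fs/2 = 5 MHz, folds to fs − 7.5 MHz = 2.5 MHz.
12.5 MHz mod fs = 2.5 MHz.
2.5 MHz ≤ fs/2 = 5 MHz, appears at 2.5 MHz.
12.5 MHz and 27.5 MHz both map to 2.5 MHz.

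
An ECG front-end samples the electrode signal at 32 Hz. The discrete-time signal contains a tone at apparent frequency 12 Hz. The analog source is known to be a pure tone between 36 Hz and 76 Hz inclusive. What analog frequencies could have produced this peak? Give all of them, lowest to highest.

44 Hz, 52 Hz, 76 Hz

Frequencies that alias to 12 Hz are k·fs ± 12 Hz for integer k ≥ 0.
k=0: 12 Hz.
k=1: 20 Hz, 44 Hz.
k=2: 52 Hz, 76 Hz.
k=3: 84 Hz, 108 Hz.
Within [36 Hz, 76 Hz]: 44 Hz, 52 Hz, 76 Hz.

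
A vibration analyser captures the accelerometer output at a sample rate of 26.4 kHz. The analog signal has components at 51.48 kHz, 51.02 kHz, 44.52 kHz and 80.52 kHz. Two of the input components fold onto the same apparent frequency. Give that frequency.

1.32 kHz

fs/2 = 13.2 kHz.
51.48 kHz mod fs = 25.08 kHz.
25.08 kHz > fs/2 = 13.2 kHz, folds to fs − 25.08 kHz = 1.32 kHz.
51.02 kHz mod fs = 24.62 kHz.
24.62 kHz > fs/2 = 13.2 kHz, folds to fs − 24.62 kHz = 1.78 kHz.
44.52 kHz mod fs = 18.12 kHz.
18.12 kHz > fs/2 = 13.2 kHz, folds to fs − 18.12 kHz = 8.28 kHz.
80.52 kHz mod fs = 1.32 kHz.
1.32 kHz ≤ fs/2 = 13.2 kHz, appears at 1.32 kHz.
51.48 kHz and 80.52 kHz both map to 1.32 kHz.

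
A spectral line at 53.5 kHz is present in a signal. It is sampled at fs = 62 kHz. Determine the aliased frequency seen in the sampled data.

8.5 kHz

53.5 kHz > fs/2 = 31 kHz, folds to fs − 53.5 kHz = 8.5 kHz.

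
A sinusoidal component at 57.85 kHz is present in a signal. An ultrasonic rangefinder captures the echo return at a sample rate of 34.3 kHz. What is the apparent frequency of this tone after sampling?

10.75 kHz

57.85 kHz mod fs = 23.55 kHz.
23.55 kHz > fs/2 = 17.15 kHz, folds to fs − 23.55 kHz = 10.75 kHz.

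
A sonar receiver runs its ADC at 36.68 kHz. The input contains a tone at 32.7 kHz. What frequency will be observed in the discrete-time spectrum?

32.7 kHz > fs/2 = 18.34 kHz, folds to fs − 32.7 kHz = 3.98 kHz.

3.98 kHz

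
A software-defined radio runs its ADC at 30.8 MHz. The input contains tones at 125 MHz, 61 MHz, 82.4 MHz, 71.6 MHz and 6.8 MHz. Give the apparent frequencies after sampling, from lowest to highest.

0.6 MHz, 1.8 MHz, 6.8 MHz, 10 MHz

fs/2 = 15.4 MHz.
125 MHz mod fs = 1.8 MHz.
1.8 MHz ≤ fs/2 = 15.4 MHz, appears at 1.8 MHz.
61 MHz mod fs = 30.2 MHz.
30.2 MHz > fs/2 = 15.4 MHz, folds to fs − 30.2 MHz = 0.6 MHz.
82.4 MHz mod fs = 20.8 MHz.
20.8 MHz > fs/2 = 15.4 MHz, folds to fs − 20.8 MHz = 10 MHz.
71.6 MHz mod fs = 10 MHz.
10 MHz ≤ fs/2 = 15.4 MHz, appears at 10 MHz.
6.8 MHz ≤ fs/2 = 15.4 MHz, passes unchanged.
Distinct values: {0.6 MHz, 1.8 MHz, 6.8 MHz, 10 MHz}.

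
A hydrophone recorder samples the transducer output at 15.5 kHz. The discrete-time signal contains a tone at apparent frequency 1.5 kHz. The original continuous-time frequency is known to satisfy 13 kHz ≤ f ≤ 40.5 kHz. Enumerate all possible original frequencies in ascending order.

14 kHz, 17 kHz, 29.5 kHz, 32.5 kHz

Frequencies that alias to 1.5 kHz are k·fs ± 1.5 kHz for integer k ≥ 0.
k=0: 1.5 kHz.
k=1: 14 kHz, 17 kHz.
k=2: 29.5 kHz, 32.5 kHz.
k=3: 45 kHz, 48 kHz.
Within [13 kHz, 40.5 kHz]: 14 kHz, 17 kHz, 29.5 kHz, 32.5 kHz.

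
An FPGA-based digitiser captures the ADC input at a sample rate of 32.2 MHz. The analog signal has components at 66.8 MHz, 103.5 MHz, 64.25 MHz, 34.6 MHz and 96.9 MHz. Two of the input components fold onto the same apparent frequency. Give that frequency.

fs/2 = 16.1 MHz.
66.8 MHz mod fs = 2.4 MHz.
2.4 MHz ≤ fs/2 = 16.1 MHz, appears at 2.4 MHz.
103.5 MHz mod fs = 6.9 MHz.
6.9 MHz ≤ fs/2 = 16.1 MHz, appears at 6.9 MHz.
64.25 MHz mod fs = 32.05 MHz.
32.05 MHz > fs/2 = 16.1 MHz, folds to fs − 32.05 MHz = 0.15 MHz.
34.6 MHz mod fs = 2.4 MHz.
2.4 MHz ≤ fs/2 = 16.1 MHz, appears at 2.4 MHz.
96.9 MHz mod fs = 0.3 MHz.
0.3 MHz ≤ fs/2 = 16.1 MHz, appears at 0.3 MHz.
34.6 MHz and 66.8 MHz both map to 2.4 MHz.

2.4 MHz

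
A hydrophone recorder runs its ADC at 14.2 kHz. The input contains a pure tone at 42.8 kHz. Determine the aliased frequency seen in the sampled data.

42.8 kHz mod fs = 0.2 kHz.
0.2 kHz ≤ fs/2 = 7.1 kHz, appears at 0.2 kHz.

0.2 kHz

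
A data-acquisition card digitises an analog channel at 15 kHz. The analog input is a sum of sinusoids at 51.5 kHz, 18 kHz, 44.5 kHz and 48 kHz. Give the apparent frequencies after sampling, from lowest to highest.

0.5 kHz, 3 kHz, 6.5 kHz

fs/2 = 7.5 kHz.
51.5 kHz mod fs = 6.5 kHz.
6.5 kHz ≤ fs/2 = 7.5 kHz, appears at 6.5 kHz.
18 kHz mod fs = 3 kHz.
3 kHz ≤ fs/2 = 7.5 kHz, appears at 3 kHz.
44.5 kHz mod fs = 14.5 kHz.
14.5 kHz > fs/2 = 7.5 kHz, folds to fs − 14.5 kHz = 0.5 kHz.
48 kHz mod fs = 3 kHz.
3 kHz ≤ fs/2 = 7.5 kHz, appears at 3 kHz.
Distinct values: {0.5 kHz, 3 kHz, 6.5 kHz}.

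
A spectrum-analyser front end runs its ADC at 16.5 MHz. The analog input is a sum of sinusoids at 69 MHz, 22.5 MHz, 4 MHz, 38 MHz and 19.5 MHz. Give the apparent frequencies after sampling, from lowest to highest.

3 MHz, 4 MHz, 5 MHz, 6 MHz

fs/2 = 8.25 MHz.
69 MHz mod fs = 3 MHz.
3 MHz ≤ fs/2 = 8.25 MHz, appears at 3 MHz.
22.5 MHz mod fs = 6 MHz.
6 MHz ≤ fs/2 = 8.25 MHz, appears at 6 MHz.
4 MHz ≤ fs/2 = 8.25 MHz, passes unchanged.
38 MHz mod fs = 5 MHz.
5 MHz ≤ fs/2 = 8.25 MHz, appears at 5 MHz.
19.5 MHz mod fs = 3 MHz.
3 MHz ≤ fs/2 = 8.25 MHz, appears at 3 MHz.
Distinct values: {3 MHz, 4 MHz, 5 MHz, 6 MHz}.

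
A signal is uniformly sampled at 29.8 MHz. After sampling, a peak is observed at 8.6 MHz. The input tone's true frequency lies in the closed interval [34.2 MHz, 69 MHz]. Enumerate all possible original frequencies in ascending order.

38.4 MHz, 51 MHz, 68.2 MHz

Frequencies that alias to 8.6 MHz are k·fs ± 8.6 MHz for integer k ≥ 0.
k=0: 8.6 MHz.
k=1: 21.2 MHz, 38.4 MHz.
k=2: 51 MHz, 68.2 MHz.
k=3: 80.8 MHz, 98 MHz.
Within [34.2 MHz, 69 MHz]: 38.4 MHz, 51 MHz, 68.2 MHz.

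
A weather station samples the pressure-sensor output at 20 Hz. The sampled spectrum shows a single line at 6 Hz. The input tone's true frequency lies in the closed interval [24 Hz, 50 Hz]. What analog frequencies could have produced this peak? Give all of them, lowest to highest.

Frequencies that alias to 6 Hz are k·fs ± 6 Hz for integer k ≥ 0.
k=0: 6 Hz.
k=1: 14 Hz, 26 Hz.
k=2: 34 Hz, 46 Hz.
k=3: 54 Hz, 66 Hz.
Within [24 Hz, 50 Hz]: 26 Hz, 34 Hz, 46 Hz.

26 Hz, 34 Hz, 46 Hz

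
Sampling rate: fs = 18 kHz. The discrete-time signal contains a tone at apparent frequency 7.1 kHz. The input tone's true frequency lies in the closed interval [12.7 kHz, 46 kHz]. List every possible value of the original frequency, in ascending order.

Frequencies that alias to 7.1 kHz are k·fs ± 7.1 kHz for integer k ≥ 0.
k=0: 7.1 kHz.
k=1: 10.9 kHz, 25.1 kHz.
k=2: 28.9 kHz, 43.1 kHz.
k=3: 46.9 kHz, 61.1 kHz.
Within [12.7 kHz, 46 kHz]: 25.1 kHz, 28.9 kHz, 43.1 kHz.

25.1 kHz, 28.9 kHz, 43.1 kHz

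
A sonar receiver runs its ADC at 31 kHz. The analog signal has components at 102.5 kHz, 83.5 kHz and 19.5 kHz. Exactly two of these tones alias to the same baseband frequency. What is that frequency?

fs/2 = 15.5 kHz.
102.5 kHz mod fs = 9.5 kHz.
9.5 kHz ≤ fs/2 = 15.5 kHz, appears at 9.5 kHz.
83.5 kHz mod fs = 21.5 kHz.
21.5 kHz > fs/2 = 15.5 kHz, folds to fs − 21.5 kHz = 9.5 kHz.
19.5 kHz > fs/2 = 15.5 kHz, folds to fs − 19.5 kHz = 11.5 kHz.
83.5 kHz and 102.5 kHz both map to 9.5 kHz.

9.5 kHz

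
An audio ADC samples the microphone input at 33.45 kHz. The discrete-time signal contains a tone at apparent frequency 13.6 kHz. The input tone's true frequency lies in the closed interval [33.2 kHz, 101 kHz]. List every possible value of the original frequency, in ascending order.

47.05 kHz, 53.3 kHz, 80.5 kHz, 86.75 kHz

Frequencies that alias to 13.6 kHz are k·fs ± 13.6 kHz for integer k ≥ 0.
k=0: 13.6 kHz.
k=1: 19.85 kHz, 47.05 kHz.
k=2: 53.3 kHz, 80.5 kHz.
k=3: 86.75 kHz, 113.95 kHz.
k=4: 120.2 kHz, 147.4 kHz.
Within [33.2 kHz, 101 kHz]: 47.05 kHz, 53.3 kHz, 80.5 kHz, 86.75 kHz.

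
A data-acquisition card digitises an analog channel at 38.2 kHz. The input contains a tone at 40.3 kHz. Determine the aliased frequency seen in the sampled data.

2.1 kHz

40.3 kHz mod fs = 2.1 kHz.
2.1 kHz ≤ fs/2 = 19.1 kHz, appears at 2.1 kHz.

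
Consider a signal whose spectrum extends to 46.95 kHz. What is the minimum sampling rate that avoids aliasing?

Nyquist rate = 2 × 46.95 kHz = 93.9 kHz.

93.9 kHz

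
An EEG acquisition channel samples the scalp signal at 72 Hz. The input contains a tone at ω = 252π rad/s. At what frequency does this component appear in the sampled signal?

ω = 252π rad/s → f = ω/(2π) = 126 Hz.
126 Hz mod fs = 54 Hz.
54 Hz > fs/2 = 36 Hz, folds to fs − 54 Hz = 18 Hz.

18 Hz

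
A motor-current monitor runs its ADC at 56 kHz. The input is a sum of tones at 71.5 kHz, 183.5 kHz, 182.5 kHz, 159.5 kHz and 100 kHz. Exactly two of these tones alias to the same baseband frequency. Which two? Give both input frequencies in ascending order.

71.5 kHz, 183.5 kHz

fs/2 = 28 kHz.
71.5 kHz mod fs = 15.5 kHz.
15.5 kHz ≤ fs/2 = 28 kHz, appears at 15.5 kHz.
183.5 kHz mod fs = 15.5 kHz.
15.5 kHz ≤ fs/2 = 28 kHz, appears at 15.5 kHz.
182.5 kHz mod fs = 14.5 kHz.
14.5 kHz ≤ fs/2 = 28 kHz, appears at 14.5 kHz.
159.5 kHz mod fs = 47.5 kHz.
47.5 kHz > fs/2 = 28 kHz, folds to fs − 47.5 kHz = 8.5 kHz.
100 kHz mod fs = 44 kHz.
44 kHz > fs/2 = 28 kHz, folds to fs − 44 kHz = 12 kHz.
71.5 kHz and 183.5 kHz both map to 15.5 kHz.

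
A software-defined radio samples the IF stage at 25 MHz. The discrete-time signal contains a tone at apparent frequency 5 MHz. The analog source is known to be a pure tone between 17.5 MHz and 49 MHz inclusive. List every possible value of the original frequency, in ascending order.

20 MHz, 30 MHz, 45 MHz

Frequencies that alias to 5 MHz are k·fs ± 5 MHz for integer k ≥ 0.
k=0: 5 MHz.
k=1: 20 MHz, 30 MHz.
k=2: 45 MHz, 55 MHz.
k=3: 70 MHz, 80 MHz.
Within [17.5 MHz, 49 MHz]: 20 MHz, 30 MHz, 45 MHz.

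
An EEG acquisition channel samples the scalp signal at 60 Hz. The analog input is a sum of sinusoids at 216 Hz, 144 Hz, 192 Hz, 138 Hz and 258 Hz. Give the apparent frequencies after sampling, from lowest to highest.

fs/2 = 30 Hz.
216 Hz mod fs = 36 Hz.
36 Hz > fs/2 = 30 Hz, folds to fs − 36 Hz = 24 Hz.
144 Hz mod fs = 24 Hz.
24 Hz ≤ fs/2 = 30 Hz, appears at 24 Hz.
192 Hz mod fs = 12 Hz.
12 Hz ≤ fs/2 = 30 Hz, appears at 12 Hz.
138 Hz mod fs = 18 Hz.
18 Hz ≤ fs/2 = 30 Hz, appears at 18 Hz.
258 Hz mod fs = 18 Hz.
18 Hz ≤ fs/2 = 30 Hz, appears at 18 Hz.
Distinct values: {12 Hz, 18 Hz, 24 Hz}.

12 Hz, 18 Hz, 24 Hz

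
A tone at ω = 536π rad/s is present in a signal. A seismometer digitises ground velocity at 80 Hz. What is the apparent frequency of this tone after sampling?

ω = 536π rad/s → f = ω/(2π) = 268 Hz.
268 Hz mod fs = 28 Hz.
28 Hz ≤ fs/2 = 40 Hz, appears at 28 Hz.

28 Hz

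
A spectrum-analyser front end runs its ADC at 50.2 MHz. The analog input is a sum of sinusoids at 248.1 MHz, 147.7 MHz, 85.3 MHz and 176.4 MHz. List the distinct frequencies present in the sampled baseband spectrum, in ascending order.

fs/2 = 25.1 MHz.
248.1 MHz mod fs = 47.3 MHz.
47.3 MHz > fs/2 = 25.1 MHz, folds to fs − 47.3 MHz = 2.9 MHz.
147.7 MHz mod fs = 47.3 MHz.
47.3 MHz > fs/2 = 25.1 MHz, folds to fs − 47.3 MHz = 2.9 MHz.
85.3 MHz mod fs = 35.1 MHz.
35.1 MHz > fs/2 = 25.1 MHz, folds to fs − 35.1 MHz = 15.1 MHz.
176.4 MHz mod fs = 25.8 MHz.
25.8 MHz > fs/2 = 25.1 MHz, folds to fs − 25.8 MHz = 24.4 MHz.
Distinct values: {2.9 MHz, 15.1 MHz, 24.4 MHz}.

2.9 MHz, 15.1 MHz, 24.4 MHz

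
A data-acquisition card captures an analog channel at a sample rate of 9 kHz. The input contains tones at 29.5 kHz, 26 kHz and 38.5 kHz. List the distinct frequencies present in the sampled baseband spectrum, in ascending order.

1 kHz, 2.5 kHz

fs/2 = 4.5 kHz.
29.5 kHz mod fs = 2.5 kHz.
2.5 kHz ≤ fs/2 = 4.5 kHz, appears at 2.5 kHz.
26 kHz mod fs = 8 kHz.
8 kHz > fs/2 = 4.5 kHz, folds to fs − 8 kHz = 1 kHz.
38.5 kHz mod fs = 2.5 kHz.
2.5 kHz ≤ fs/2 = 4.5 kHz, appears at 2.5 kHz.
Distinct values: {1 kHz, 2.5 kHz}.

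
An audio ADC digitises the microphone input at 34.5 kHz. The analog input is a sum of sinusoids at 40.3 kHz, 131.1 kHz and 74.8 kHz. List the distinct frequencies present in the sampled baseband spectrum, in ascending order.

5.8 kHz, 6.9 kHz

fs/2 = 17.25 kHz.
40.3 kHz mod fs = 5.8 kHz.
5.8 kHz ≤ fs/2 = 17.25 kHz, appears at 5.8 kHz.
131.1 kHz mod fs = 27.6 kHz.
27.6 kHz > fs/2 = 17.25 kHz, folds to fs − 27.6 kHz = 6.9 kHz.
74.8 kHz mod fs = 5.8 kHz.
5.8 kHz ≤ fs/2 = 17.25 kHz, appears at 5.8 kHz.
Distinct values: {5.8 kHz, 6.9 kHz}.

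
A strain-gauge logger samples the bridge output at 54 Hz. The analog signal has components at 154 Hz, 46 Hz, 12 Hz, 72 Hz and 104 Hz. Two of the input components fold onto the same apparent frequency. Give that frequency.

8 Hz

fs/2 = 27 Hz.
154 Hz mod fs = 46 Hz.
46 Hz > fs/2 = 27 Hz, folds to fs − 46 Hz = 8 Hz.
46 Hz > fs/2 = 27 Hz, folds to fs − 46 Hz = 8 Hz.
12 Hz ≤ fs/2 = 27 Hz, passes unchanged.
72 Hz mod fs = 18 Hz.
18 Hz ≤ fs/2 = 27 Hz, appears at 18 Hz.
104 Hz mod fs = 50 Hz.
50 Hz > fs/2 = 27 Hz, folds to fs − 50 Hz = 4 Hz.
46 Hz and 154 Hz both map to 8 Hz.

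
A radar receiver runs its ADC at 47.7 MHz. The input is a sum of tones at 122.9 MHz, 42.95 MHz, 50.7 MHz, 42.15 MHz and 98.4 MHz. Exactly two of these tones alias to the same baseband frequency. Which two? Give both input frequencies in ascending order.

fs/2 = 23.85 MHz.
122.9 MHz mod fs = 27.5 MHz.
27.5 MHz > fs/2 = 23.85 MHz, folds to fs − 27.5 MHz = 20.2 MHz.
42.95 MHz > fs/2 = 23.85 MHz, folds to fs − 42.95 MHz = 4.75 MHz.
50.7 MHz mod fs = 3 MHz.
3 MHz ≤ fs/2 = 23.85 MHz, appears at 3 MHz.
42.15 MHz > fs/2 = 23.85 MHz, folds to fs − 42.15 MHz = 5.55 MHz.
98.4 MHz mod fs = 3 MHz.
3 MHz ≤ fs/2 = 23.85 MHz, appears at 3 MHz.
50.7 MHz and 98.4 MHz both map to 3 MHz.

50.7 MHz, 98.4 MHz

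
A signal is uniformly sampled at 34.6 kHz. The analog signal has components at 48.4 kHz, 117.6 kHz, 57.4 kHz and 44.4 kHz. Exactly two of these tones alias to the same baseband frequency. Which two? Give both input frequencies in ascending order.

fs/2 = 17.3 kHz.
48.4 kHz mod fs = 13.8 kHz.
13.8 kHz ≤ fs/2 = 17.3 kHz, appears at 13.8 kHz.
117.6 kHz mod fs = 13.8 kHz.
13.8 kHz ≤ fs/2 = 17.3 kHz, appears at 13.8 kHz.
57.4 kHz mod fs = 22.8 kHz.
22.8 kHz > fs/2 = 17.3 kHz, folds to fs − 22.8 kHz = 11.8 kHz.
44.4 kHz mod fs = 9.8 kHz.
9.8 kHz ≤ fs/2 = 17.3 kHz, appears at 9.8 kHz.
48.4 kHz and 117.6 kHz both map to 13.8 kHz.

48.4 kHz, 117.6 kHz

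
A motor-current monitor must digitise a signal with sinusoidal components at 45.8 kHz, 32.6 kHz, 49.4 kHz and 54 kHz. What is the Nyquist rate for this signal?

Highest-frequency component: 54 kHz.
Nyquist rate = 2 × 54 kHz = 108 kHz.

108 kHz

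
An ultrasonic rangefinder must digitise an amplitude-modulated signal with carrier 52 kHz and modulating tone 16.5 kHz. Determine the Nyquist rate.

AM sidebands sit at fc ± fm = 35.5 kHz and 68.5 kHz.
Highest-frequency component: 68.5 kHz.
Nyquist rate = 2 × 68.5 kHz = 137 kHz.

137 kHz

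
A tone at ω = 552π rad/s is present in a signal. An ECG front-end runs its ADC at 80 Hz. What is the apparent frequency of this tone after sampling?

36 Hz

ω = 552π rad/s → f = ω/(2π) = 276 Hz.
276 Hz mod fs = 36 Hz.
36 Hz ≤ fs/2 = 40 Hz, appears at 36 Hz.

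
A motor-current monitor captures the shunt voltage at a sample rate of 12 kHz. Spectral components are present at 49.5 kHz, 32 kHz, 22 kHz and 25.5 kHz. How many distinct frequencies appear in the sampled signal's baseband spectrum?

3

fs/2 = 6 kHz.
49.5 kHz mod fs = 1.5 kHz.
1.5 kHz ≤ fs/2 = 6 kHz, appears at 1.5 kHz.
32 kHz mod fs = 8 kHz.
8 kHz > fs/2 = 6 kHz, folds to fs − 8 kHz = 4 kHz.
22 kHz mod fs = 10 kHz.
10 kHz > fs/2 = 6 kHz, folds to fs − 10 kHz = 2 kHz.
25.5 kHz mod fs = 1.5 kHz.
1.5 kHz ≤ fs/2 = 6 kHz, appears at 1.5 kHz.
Distinct values: {1.5 kHz, 2 kHz, 4 kHz} → 3.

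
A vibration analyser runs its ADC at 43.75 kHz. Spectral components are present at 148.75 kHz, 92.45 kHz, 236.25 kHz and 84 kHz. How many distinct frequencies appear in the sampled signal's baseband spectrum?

fs/2 = 21.875 kHz.
148.75 kHz mod fs = 17.5 kHz.
17.5 kHz ≤ fs/2 = 21.875 kHz, appears at 17.5 kHz.
92.45 kHz mod fs = 4.95 kHz.
4.95 kHz ≤ fs/2 = 21.875 kHz, appears at 4.95 kHz.
236.25 kHz mod fs = 17.5 kHz.
17.5 kHz ≤ fs/2 = 21.875 kHz, appears at 17.5 kHz.
84 kHz mod fs = 40.25 kHz.
40.25 kHz > fs/2 = 21.875 kHz, folds to fs − 40.25 kHz = 3.5 kHz.
Distinct values: {3.5 kHz, 4.95 kHz, 17.5 kHz} → 3.

3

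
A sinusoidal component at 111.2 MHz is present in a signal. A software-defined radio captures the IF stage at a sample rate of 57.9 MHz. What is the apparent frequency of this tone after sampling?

111.2 MHz mod fs = 53.3 MHz.
53.3 MHz > fs/2 = 28.95 MHz, folds to fs − 53.3 MHz = 4.6 MHz.

4.6 MHz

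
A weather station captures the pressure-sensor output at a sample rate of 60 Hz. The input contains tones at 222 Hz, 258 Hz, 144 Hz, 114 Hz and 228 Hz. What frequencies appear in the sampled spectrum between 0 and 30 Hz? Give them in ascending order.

6 Hz, 12 Hz, 18 Hz, 24 Hz

fs/2 = 30 Hz.
222 Hz mod fs = 42 Hz.
42 Hz > fs/2 = 30 Hz, folds to fs − 42 Hz = 18 Hz.
258 Hz mod fs = 18 Hz.
18 Hz ≤ fs/2 = 30 Hz, appears at 18 Hz.
144 Hz mod fs = 24 Hz.
24 Hz ≤ fs/2 = 30 Hz, appears at 24 Hz.
114 Hz mod fs = 54 Hz.
54 Hz > fs/2 = 30 Hz, folds to fs − 54 Hz = 6 Hz.
228 Hz mod fs = 48 Hz.
48 Hz > fs/2 = 30 Hz, folds to fs − 48 Hz = 12 Hz.
Distinct values: {6 Hz, 12 Hz, 18 Hz, 24 Hz}.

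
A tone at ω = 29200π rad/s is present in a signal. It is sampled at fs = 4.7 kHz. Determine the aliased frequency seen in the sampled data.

ω = 29200π rad/s → f = ω/(2π) = 14600 Hz = 14.6 kHz.
14.6 kHz mod fs = 0.5 kHz.
0.5 kHz ≤ fs/2 = 2.35 kHz, appears at 0.5 kHz.

0.5 kHz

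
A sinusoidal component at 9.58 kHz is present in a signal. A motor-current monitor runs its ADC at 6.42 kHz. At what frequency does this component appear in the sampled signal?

9.58 kHz mod fs = 3.16 kHz.
3.16 kHz ≤ fs/2 = 3.21 kHz, appears at 3.16 kHz.

3.16 kHz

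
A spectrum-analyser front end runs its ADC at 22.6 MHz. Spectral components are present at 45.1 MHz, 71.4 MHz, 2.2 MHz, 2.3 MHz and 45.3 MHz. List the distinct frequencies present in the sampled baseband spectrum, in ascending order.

fs/2 = 11.3 MHz.
45.1 MHz mod fs = 22.5 MHz.
22.5 MHz > fs/2 = 11.3 MHz, folds to fs − 22.5 MHz = 0.1 MHz.
71.4 MHz mod fs = 3.6 MHz.
3.6 MHz ≤ fs/2 = 11.3 MHz, appears at 3.6 MHz.
2.2 MHz ≤ fs/2 = 11.3 MHz, passes unchanged.
2.3 MHz ≤ fs/2 = 11.3 MHz, passes unchanged.
45.3 MHz mod fs = 0.1 MHz.
0.1 MHz ≤ fs/2 = 11.3 MHz, appears at 0.1 MHz.
Distinct values: {0.1 MHz, 2.2 MHz, 2.3 MHz, 3.6 MHz}.

0.1 MHz, 2.2 MHz, 2.3 MHz, 3.6 MHz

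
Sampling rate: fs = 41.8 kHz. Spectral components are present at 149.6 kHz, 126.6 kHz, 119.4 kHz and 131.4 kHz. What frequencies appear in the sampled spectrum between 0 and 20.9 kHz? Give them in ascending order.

1.2 kHz, 6 kHz, 17.6 kHz

fs/2 = 20.9 kHz.
149.6 kHz mod fs = 24.2 kHz.
24.2 kHz > fs/2 = 20.9 kHz, folds to fs − 24.2 kHz = 17.6 kHz.
126.6 kHz mod fs = 1.2 kHz.
1.2 kHz ≤ fs/2 = 20.9 kHz, appears at 1.2 kHz.
119.4 kHz mod fs = 35.8 kHz.
35.8 kHz > fs/2 = 20.9 kHz, folds to fs − 35.8 kHz = 6 kHz.
131.4 kHz mod fs = 6 kHz.
6 kHz ≤ fs/2 = 20.9 kHz, appears at 6 kHz.
Distinct values: {1.2 kHz, 6 kHz, 17.6 kHz}.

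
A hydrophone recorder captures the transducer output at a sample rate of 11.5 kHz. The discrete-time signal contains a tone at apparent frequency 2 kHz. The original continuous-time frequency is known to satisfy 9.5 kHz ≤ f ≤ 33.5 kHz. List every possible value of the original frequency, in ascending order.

Frequencies that alias to 2 kHz are k·fs ± 2 kHz for integer k ≥ 0.
k=0: 2 kHz.
k=1: 9.5 kHz, 13.5 kHz.
k=2: 21 kHz, 25 kHz.
k=3: 32.5 kHz, 36.5 kHz.
k=4: 44 kHz, 48 kHz.
Within [9.5 kHz, 33.5 kHz]: 9.5 kHz, 13.5 kHz, 21 kHz, 25 kHz, 32.5 kHz.

9.5 kHz, 13.5 kHz, 21 kHz, 25 kHz, 32.5 kHz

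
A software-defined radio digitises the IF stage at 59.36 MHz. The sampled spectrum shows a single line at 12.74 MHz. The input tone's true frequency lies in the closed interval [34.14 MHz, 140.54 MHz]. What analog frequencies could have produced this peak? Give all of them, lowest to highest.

46.62 MHz, 72.1 MHz, 105.98 MHz, 131.46 MHz

Frequencies that alias to 12.74 MHz are k·fs ± 12.74 MHz for integer k ≥ 0.
k=0: 12.74 MHz.
k=1: 46.62 MHz, 72.1 MHz.
k=2: 105.98 MHz, 131.46 MHz.
k=3: 165.34 MHz, 190.82 MHz.
Within [34.14 MHz, 140.54 MHz]: 46.62 MHz, 72.1 MHz, 105.98 MHz, 131.46 MHz.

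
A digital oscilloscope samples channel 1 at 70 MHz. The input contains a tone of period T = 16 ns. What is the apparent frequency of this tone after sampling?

7.5 MHz

T = 16 ns → f = 1/T = 62.5 MHz.
62.5 MHz > fs/2 = 35 MHz, folds to fs − 62.5 MHz = 7.5 MHz.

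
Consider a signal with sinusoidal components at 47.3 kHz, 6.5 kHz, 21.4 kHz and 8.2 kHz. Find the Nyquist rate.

94.6 kHz

Highest-frequency component: 47.3 kHz.
Nyquist rate = 2 × 47.3 kHz = 94.6 kHz.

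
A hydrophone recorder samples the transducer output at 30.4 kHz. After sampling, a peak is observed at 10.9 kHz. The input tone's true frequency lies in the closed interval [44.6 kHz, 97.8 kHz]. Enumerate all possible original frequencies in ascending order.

Frequencies that alias to 10.9 kHz are k·fs ± 10.9 kHz for integer k ≥ 0.
k=0: 10.9 kHz.
k=1: 19.5 kHz, 41.3 kHz.
k=2: 49.9 kHz, 71.7 kHz.
k=3: 80.3 kHz, 102.1 kHz.
k=4: 110.7 kHz, 132.5 kHz.
Within [44.6 kHz, 97.8 kHz]: 49.9 kHz, 71.7 kHz, 80.3 kHz.

49.9 kHz, 71.7 kHz, 80.3 kHz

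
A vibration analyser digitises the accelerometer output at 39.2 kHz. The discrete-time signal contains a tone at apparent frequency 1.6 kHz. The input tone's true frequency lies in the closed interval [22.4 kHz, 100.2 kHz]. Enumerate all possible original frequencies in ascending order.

Frequencies that alias to 1.6 kHz are k·fs ± 1.6 kHz for integer k ≥ 0.
k=0: 1.6 kHz.
k=1: 37.6 kHz, 40.8 kHz.
k=2: 76.8 kHz, 80 kHz.
k=3: 116 kHz, 119.2 kHz.
Within [22.4 kHz, 100.2 kHz]: 37.6 kHz, 40.8 kHz, 76.8 kHz, 80 kHz.

37.6 kHz, 40.8 kHz, 76.8 kHz, 80 kHz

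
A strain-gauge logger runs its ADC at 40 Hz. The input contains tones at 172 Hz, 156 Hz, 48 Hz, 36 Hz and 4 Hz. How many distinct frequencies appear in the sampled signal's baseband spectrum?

fs/2 = 20 Hz.
172 Hz mod fs = 12 Hz.
12 Hz ≤ fs/2 = 20 Hz, appears at 12 Hz.
156 Hz mod fs = 36 Hz.
36 Hz > fs/2 = 20 Hz, folds to fs − 36 Hz = 4 Hz.
48 Hz mod fs = 8 Hz.
8 Hz ≤ fs/2 = 20 Hz, appears at 8 Hz.
36 Hz > fs/2 = 20 Hz, folds to fs − 36 Hz = 4 Hz.
4 Hz ≤ fs/2 = 20 Hz, passes unchanged.
Distinct values: {4 Hz, 8 Hz, 12 Hz} → 3.

3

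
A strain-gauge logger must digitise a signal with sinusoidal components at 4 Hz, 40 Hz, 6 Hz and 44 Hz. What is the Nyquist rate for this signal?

88 Hz

Highest-frequency component: 44 Hz.
Nyquist rate = 2 × 44 Hz = 88 Hz.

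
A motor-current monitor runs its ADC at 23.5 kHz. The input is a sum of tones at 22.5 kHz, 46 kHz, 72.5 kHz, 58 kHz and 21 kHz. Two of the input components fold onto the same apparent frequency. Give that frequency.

fs/2 = 11.75 kHz.
22.5 kHz > fs/2 = 11.75 kHz, folds to fs − 22.5 kHz = 1 kHz.
46 kHz mod fs = 22.5 kHz.
22.5 kHz > fs/2 = 11.75 kHz, folds to fs − 22.5 kHz = 1 kHz.
72.5 kHz mod fs = 2 kHz.
2 kHz ≤ fs/2 = 11.75 kHz, appears at 2 kHz.
58 kHz mod fs = 11 kHz.
11 kHz ≤ fs/2 = 11.75 kHz, appears at 11 kHz.
21 kHz > fs/2 = 11.75 kHz, folds to fs − 21 kHz = 2.5 kHz.
22.5 kHz and 46 kHz both map to 1 kHz.

1 kHz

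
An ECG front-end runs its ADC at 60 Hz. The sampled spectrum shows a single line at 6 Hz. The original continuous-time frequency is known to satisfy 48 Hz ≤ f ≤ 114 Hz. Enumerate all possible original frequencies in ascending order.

Frequencies that alias to 6 Hz are k·fs ± 6 Hz for integer k ≥ 0.
k=0: 6 Hz.
k=1: 54 Hz, 66 Hz.
k=2: 114 Hz, 126 Hz.
k=3: 174 Hz, 186 Hz.
Within [48 Hz, 114 Hz]: 54 Hz, 66 Hz, 114 Hz.

54 Hz, 66 Hz, 114 Hz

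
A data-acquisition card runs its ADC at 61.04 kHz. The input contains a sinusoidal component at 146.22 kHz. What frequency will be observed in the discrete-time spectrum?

146.22 kHz mod fs = 24.14 kHz.
24.14 kHz ≤ fs/2 = 30.52 kHz, appears at 24.14 kHz.

24.14 kHz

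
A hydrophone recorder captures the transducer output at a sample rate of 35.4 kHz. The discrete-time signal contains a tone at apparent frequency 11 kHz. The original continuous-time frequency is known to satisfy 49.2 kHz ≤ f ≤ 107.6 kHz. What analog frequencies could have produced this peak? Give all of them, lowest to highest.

59.8 kHz, 81.8 kHz, 95.2 kHz

Frequencies that alias to 11 kHz are k·fs ± 11 kHz for integer k ≥ 0.
k=0: 11 kHz.
k=1: 24.4 kHz, 46.4 kHz.
k=2: 59.8 kHz, 81.8 kHz.
k=3: 95.2 kHz, 117.2 kHz.
k=4: 130.6 kHz, 152.6 kHz.
Within [49.2 kHz, 107.6 kHz]: 59.8 kHz, 81.8 kHz, 95.2 kHz.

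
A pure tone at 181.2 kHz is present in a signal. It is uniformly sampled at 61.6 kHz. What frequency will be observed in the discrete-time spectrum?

3.6 kHz

181.2 kHz mod fs = 58 kHz.
58 kHz > fs/2 = 30.8 kHz, folds to fs − 58 kHz = 3.6 kHz.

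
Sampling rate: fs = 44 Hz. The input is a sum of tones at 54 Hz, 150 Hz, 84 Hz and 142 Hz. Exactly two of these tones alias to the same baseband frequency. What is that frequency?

10 Hz

fs/2 = 22 Hz.
54 Hz mod fs = 10 Hz.
10 Hz ≤ fs/2 = 22 Hz, appears at 10 Hz.
150 Hz mod fs = 18 Hz.
18 Hz ≤ fs/2 = 22 Hz, appears at 18 Hz.
84 Hz mod fs = 40 Hz.
40 Hz > fs/2 = 22 Hz, folds to fs − 40 Hz = 4 Hz.
142 Hz mod fs = 10 Hz.
10 Hz ≤ fs/2 = 22 Hz, appears at 10 Hz.
54 Hz and 142 Hz both map to 10 Hz.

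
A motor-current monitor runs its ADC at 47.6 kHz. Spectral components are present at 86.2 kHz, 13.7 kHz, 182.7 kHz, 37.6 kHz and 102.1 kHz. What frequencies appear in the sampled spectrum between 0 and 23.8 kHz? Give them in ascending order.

6.9 kHz, 7.7 kHz, 9 kHz, 10 kHz, 13.7 kHz

fs/2 = 23.8 kHz.
86.2 kHz mod fs = 38.6 kHz.
38.6 kHz > fs/2 = 23.8 kHz, folds to fs − 38.6 kHz = 9 kHz.
13.7 kHz ≤ fs/2 = 23.8 kHz, passes unchanged.
182.7 kHz mod fs = 39.9 kHz.
39.9 kHz > fs/2 = 23.8 kHz, folds to fs − 39.9 kHz = 7.7 kHz.
37.6 kHz > fs/2 = 23.8 kHz, folds to fs − 37.6 kHz = 10 kHz.
102.1 kHz mod fs = 6.9 kHz.
6.9 kHz ≤ fs/2 = 23.8 kHz, appears at 6.9 kHz.
Distinct values: {6.9 kHz, 7.7 kHz, 9 kHz, 10 kHz, 13.7 kHz}.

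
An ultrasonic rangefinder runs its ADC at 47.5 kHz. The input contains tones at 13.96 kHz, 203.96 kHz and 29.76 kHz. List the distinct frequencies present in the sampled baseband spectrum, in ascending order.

13.96 kHz, 17.74 kHz

fs/2 = 23.75 kHz.
13.96 kHz ≤ fs/2 = 23.75 kHz, passes unchanged.
203.96 kHz mod fs = 13.96 kHz.
13.96 kHz ≤ fs/2 = 23.75 kHz, appears at 13.96 kHz.
29.76 kHz > fs/2 = 23.75 kHz, folds to fs − 29.76 kHz = 17.74 kHz.
Distinct values: {13.96 kHz, 17.74 kHz}.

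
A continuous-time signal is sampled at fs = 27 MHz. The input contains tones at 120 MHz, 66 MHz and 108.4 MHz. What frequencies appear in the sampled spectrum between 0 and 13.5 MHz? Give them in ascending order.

0.4 MHz, 12 MHz

fs/2 = 13.5 MHz.
120 MHz mod fs = 12 MHz.
12 MHz ≤ fs/2 = 13.5 MHz, appears at 12 MHz.
66 MHz mod fs = 12 MHz.
12 MHz ≤ fs/2 = 13.5 MHz, appears at 12 MHz.
108.4 MHz mod fs = 0.4 MHz.
0.4 MHz ≤ fs/2 = 13.5 MHz, appears at 0.4 MHz.
Distinct values: {0.4 MHz, 12 MHz}.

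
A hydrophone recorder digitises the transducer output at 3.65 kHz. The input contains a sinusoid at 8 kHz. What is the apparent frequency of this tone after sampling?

0.7 kHz

8 kHz mod fs = 0.7 kHz.
0.7 kHz ≤ fs/2 = 1.825 kHz, appears at 0.7 kHz.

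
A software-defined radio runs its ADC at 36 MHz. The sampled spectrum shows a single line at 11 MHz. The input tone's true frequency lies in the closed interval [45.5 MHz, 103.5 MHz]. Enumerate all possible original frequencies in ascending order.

Frequencies that alias to 11 MHz are k·fs ± 11 MHz for integer k ≥ 0.
k=0: 11 MHz.
k=1: 25 MHz, 47 MHz.
k=2: 61 MHz, 83 MHz.
k=3: 97 MHz, 119 MHz.
k=4: 133 MHz, 155 MHz.
Within [45.5 MHz, 103.5 MHz]: 47 MHz, 61 MHz, 83 MHz, 97 MHz.

47 MHz, 61 MHz, 83 MHz, 97 MHz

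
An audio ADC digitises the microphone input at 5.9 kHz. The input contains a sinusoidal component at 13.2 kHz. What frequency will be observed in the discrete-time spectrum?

1.4 kHz

13.2 kHz mod fs = 1.4 kHz.
1.4 kHz ≤ fs/2 = 2.95 kHz, appears at 1.4 kHz.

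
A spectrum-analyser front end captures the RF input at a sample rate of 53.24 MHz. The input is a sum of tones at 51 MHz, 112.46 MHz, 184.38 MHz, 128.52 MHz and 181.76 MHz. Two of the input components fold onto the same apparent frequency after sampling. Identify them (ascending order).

128.52 MHz, 181.76 MHz

fs/2 = 26.62 MHz.
51 MHz > fs/2 = 26.62 MHz, folds to fs − 51 MHz = 2.24 MHz.
112.46 MHz mod fs = 5.98 MHz.
5.98 MHz ≤ fs/2 = 26.62 MHz, appears at 5.98 MHz.
184.38 MHz mod fs = 24.66 MHz.
24.66 MHz ≤ fs/2 = 26.62 MHz, appears at 24.66 MHz.
128.52 MHz mod fs = 22.04 MHz.
22.04 MHz ≤ fs/2 = 26.62 MHz, appears at 22.04 MHz.
181.76 MHz mod fs = 22.04 MHz.
22.04 MHz ≤ fs/2 = 26.62 MHz, appears at 22.04 MHz.
128.52 MHz and 181.76 MHz both map to 22.04 MHz.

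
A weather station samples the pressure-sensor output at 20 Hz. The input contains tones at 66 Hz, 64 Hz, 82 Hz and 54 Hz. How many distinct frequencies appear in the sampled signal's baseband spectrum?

fs/2 = 10 Hz.
66 Hz mod fs = 6 Hz.
6 Hz ≤ fs/2 = 10 Hz, appears at 6 Hz.
64 Hz mod fs = 4 Hz.
4 Hz ≤ fs/2 = 10 Hz, appears at 4 Hz.
82 Hz mod fs = 2 Hz.
2 Hz ≤ fs/2 = 10 Hz, appears at 2 Hz.
54 Hz mod fs = 14 Hz.
14 Hz > fs/2 = 10 Hz, folds to fs − 14 Hz = 6 Hz.
Distinct values: {2 Hz, 4 Hz, 6 Hz} → 3.

3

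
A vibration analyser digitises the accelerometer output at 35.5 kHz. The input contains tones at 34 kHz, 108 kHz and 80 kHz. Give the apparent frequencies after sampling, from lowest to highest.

1.5 kHz, 9 kHz

fs/2 = 17.75 kHz.
34 kHz > fs/2 = 17.75 kHz, folds to fs − 34 kHz = 1.5 kHz.
108 kHz mod fs = 1.5 kHz.
1.5 kHz ≤ fs/2 = 17.75 kHz, appears at 1.5 kHz.
80 kHz mod fs = 9 kHz.
9 kHz ≤ fs/2 = 17.75 kHz, appears at 9 kHz.
Distinct values: {1.5 kHz, 9 kHz}.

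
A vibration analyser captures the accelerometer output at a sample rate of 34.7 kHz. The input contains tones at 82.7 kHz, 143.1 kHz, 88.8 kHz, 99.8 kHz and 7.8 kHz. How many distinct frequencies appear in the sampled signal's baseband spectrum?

4

fs/2 = 17.35 kHz.
82.7 kHz mod fs = 13.3 kHz.
13.3 kHz ≤ fs/2 = 17.35 kHz, appears at 13.3 kHz.
143.1 kHz mod fs = 4.3 kHz.
4.3 kHz ≤ fs/2 = 17.35 kHz, appears at 4.3 kHz.
88.8 kHz mod fs = 19.4 kHz.
19.4 kHz > fs/2 = 17.35 kHz, folds to fs − 19.4 kHz = 15.3 kHz.
99.8 kHz mod fs = 30.4 kHz.
30.4 kHz > fs/2 = 17.35 kHz, folds to fs − 30.4 kHz = 4.3 kHz.
7.8 kHz ≤ fs/2 = 17.35 kHz, passes unchanged.
Distinct values: {4.3 kHz, 7.8 kHz, 13.3 kHz, 15.3 kHz} → 4.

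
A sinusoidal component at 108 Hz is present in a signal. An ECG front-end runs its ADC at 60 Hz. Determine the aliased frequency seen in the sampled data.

108 Hz mod fs = 48 Hz.
48 Hz > fs/2 = 30 Hz, folds to fs − 48 Hz = 12 Hz.

12 Hz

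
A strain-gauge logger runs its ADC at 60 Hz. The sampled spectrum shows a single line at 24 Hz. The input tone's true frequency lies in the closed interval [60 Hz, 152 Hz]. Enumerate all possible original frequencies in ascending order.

Frequencies that alias to 24 Hz are k·fs ± 24 Hz for integer k ≥ 0.
k=0: 24 Hz.
k=1: 36 Hz, 84 Hz.
k=2: 96 Hz, 144 Hz.
k=3: 156 Hz, 204 Hz.
Within [60 Hz, 152 Hz]: 84 Hz, 96 Hz, 144 Hz.

84 Hz, 96 Hz, 144 Hz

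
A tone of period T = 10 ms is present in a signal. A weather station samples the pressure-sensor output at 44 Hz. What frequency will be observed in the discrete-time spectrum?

T = 10 ms → f = 1/T = 100 Hz.
100 Hz mod fs = 12 Hz.
12 Hz ≤ fs/2 = 22 Hz, appears at 12 Hz.

12 Hz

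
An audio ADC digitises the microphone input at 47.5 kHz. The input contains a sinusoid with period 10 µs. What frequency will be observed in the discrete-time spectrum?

T = 10 µs → f = 1/T = 100 kHz.
100 kHz mod fs = 5 kHz.
5 kHz ≤ fs/2 = 23.75 kHz, appears at 5 kHz.

5 kHz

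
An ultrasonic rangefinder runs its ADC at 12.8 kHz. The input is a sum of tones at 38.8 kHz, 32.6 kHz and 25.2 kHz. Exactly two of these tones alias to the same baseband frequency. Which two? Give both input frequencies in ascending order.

25.2 kHz, 38.8 kHz

fs/2 = 6.4 kHz.
38.8 kHz mod fs = 0.4 kHz.
0.4 kHz ≤ fs/2 = 6.4 kHz, appears at 0.4 kHz.
32.6 kHz mod fs = 7 kHz.
7 kHz > fs/2 = 6.4 kHz, folds to fs − 7 kHz = 5.8 kHz.
25.2 kHz mod fs = 12.4 kHz.
12.4 kHz > fs/2 = 6.4 kHz, folds to fs − 12.4 kHz = 0.4 kHz.
25.2 kHz and 38.8 kHz both map to 0.4 kHz.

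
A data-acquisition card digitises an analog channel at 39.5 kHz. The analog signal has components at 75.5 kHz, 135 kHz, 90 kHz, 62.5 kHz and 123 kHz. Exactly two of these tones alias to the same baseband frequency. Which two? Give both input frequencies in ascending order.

62.5 kHz, 135 kHz

fs/2 = 19.75 kHz.
75.5 kHz mod fs = 36 kHz.
36 kHz > fs/2 = 19.75 kHz, folds to fs − 36 kHz = 3.5 kHz.
135 kHz mod fs = 16.5 kHz.
16.5 kHz ≤ fs/2 = 19.75 kHz, appears at 16.5 kHz.
90 kHz mod fs = 11 kHz.
11 kHz ≤ fs/2 = 19.75 kHz, appears at 11 kHz.
62.5 kHz mod fs = 23 kHz.
23 kHz > fs/2 = 19.75 kHz, folds to fs − 23 kHz = 16.5 kHz.
123 kHz mod fs = 4.5 kHz.
4.5 kHz ≤ fs/2 = 19.75 kHz, appears at 4.5 kHz.
62.5 kHz and 135 kHz both map to 16.5 kHz.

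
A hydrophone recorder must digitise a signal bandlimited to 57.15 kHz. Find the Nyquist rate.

114.3 kHz

Nyquist rate = 2 × 57.15 kHz = 114.3 kHz.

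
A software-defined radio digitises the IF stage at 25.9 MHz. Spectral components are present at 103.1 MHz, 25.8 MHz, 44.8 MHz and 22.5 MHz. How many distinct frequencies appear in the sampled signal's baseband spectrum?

fs/2 = 12.95 MHz.
103.1 MHz mod fs = 25.4 MHz.
25.4 MHz > fs/2 = 12.95 MHz, folds to fs − 25.4 MHz = 0.5 MHz.
25.8 MHz > fs/2 = 12.95 MHz, folds to fs − 25.8 MHz = 0.1 MHz.
44.8 MHz mod fs = 18.9 MHz.
18.9 MHz > fs/2 = 12.95 MHz, folds to fs − 18.9 MHz = 7 MHz.
22.5 MHz > fs/2 = 12.95 MHz, folds to fs − 22.5 MHz = 3.4 MHz.
Distinct values: {0.1 MHz, 0.5 MHz, 3.4 MHz, 7 MHz} → 4.

4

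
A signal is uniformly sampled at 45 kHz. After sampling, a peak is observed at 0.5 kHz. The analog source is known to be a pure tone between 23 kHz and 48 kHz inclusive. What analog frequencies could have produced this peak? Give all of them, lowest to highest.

44.5 kHz, 45.5 kHz

Frequencies that alias to 0.5 kHz are k·fs ± 0.5 kHz for integer k ≥ 0.
k=0: 0.5 kHz.
k=1: 44.5 kHz, 45.5 kHz.
k=2: 89.5 kHz, 90.5 kHz.
Within [23 kHz, 48 kHz]: 44.5 kHz, 45.5 kHz.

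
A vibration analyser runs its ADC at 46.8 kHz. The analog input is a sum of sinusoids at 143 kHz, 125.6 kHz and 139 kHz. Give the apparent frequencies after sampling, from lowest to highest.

1.4 kHz, 2.6 kHz, 14.8 kHz

fs/2 = 23.4 kHz.
143 kHz mod fs = 2.6 kHz.
2.6 kHz ≤ fs/2 = 23.4 kHz, appears at 2.6 kHz.
125.6 kHz mod fs = 32 kHz.
32 kHz > fs/2 = 23.4 kHz, folds to fs − 32 kHz = 14.8 kHz.
139 kHz mod fs = 45.4 kHz.
45.4 kHz > fs/2 = 23.4 kHz, folds to fs − 45.4 kHz = 1.4 kHz.
Distinct values: {1.4 kHz, 2.6 kHz, 14.8 kHz}.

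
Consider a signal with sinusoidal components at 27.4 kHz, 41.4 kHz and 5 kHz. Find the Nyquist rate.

82.8 kHz

Highest-frequency component: 41.4 kHz.
Nyquist rate = 2 × 41.4 kHz = 82.8 kHz.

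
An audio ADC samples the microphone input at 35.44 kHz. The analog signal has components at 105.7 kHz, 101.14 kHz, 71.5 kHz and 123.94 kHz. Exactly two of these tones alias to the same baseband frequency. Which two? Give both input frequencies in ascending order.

71.5 kHz, 105.7 kHz

fs/2 = 17.72 kHz.
105.7 kHz mod fs = 34.82 kHz.
34.82 kHz > fs/2 = 17.72 kHz, folds to fs − 34.82 kHz = 0.62 kHz.
101.14 kHz mod fs = 30.26 kHz.
30.26 kHz > fs/2 = 17.72 kHz, folds to fs − 30.26 kHz = 5.18 kHz.
71.5 kHz mod fs = 0.62 kHz.
0.62 kHz ≤ fs/2 = 17.72 kHz, appears at 0.62 kHz.
123.94 kHz mod fs = 17.62 kHz.
17.62 kHz ≤ fs/2 = 17.72 kHz, appears at 17.62 kHz.
71.5 kHz and 105.7 kHz both map to 0.62 kHz.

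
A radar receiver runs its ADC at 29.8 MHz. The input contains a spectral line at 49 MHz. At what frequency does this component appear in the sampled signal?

49 MHz mod fs = 19.2 MHz.
19.2 MHz > fs/2 = 14.9 MHz, folds to fs − 19.2 MHz = 10.6 MHz.

10.6 MHz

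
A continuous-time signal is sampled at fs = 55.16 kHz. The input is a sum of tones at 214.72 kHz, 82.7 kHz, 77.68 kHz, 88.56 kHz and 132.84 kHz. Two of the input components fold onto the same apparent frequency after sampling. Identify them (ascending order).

77.68 kHz, 132.84 kHz

fs/2 = 27.58 kHz.
214.72 kHz mod fs = 49.24 kHz.
49.24 kHz > fs/2 = 27.58 kHz, folds to fs − 49.24 kHz = 5.92 kHz.
82.7 kHz mod fs = 27.54 kHz.
27.54 kHz ≤ fs/2 = 27.58 kHz, appears at 27.54 kHz.
77.68 kHz mod fs = 22.52 kHz.
22.52 kHz ≤ fs/2 = 27.58 kHz, appears at 22.52 kHz.
88.56 kHz mod fs = 33.4 kHz.
33.4 kHz > fs/2 = 27.58 kHz, folds to fs − 33.4 kHz = 21.76 kHz.
132.84 kHz mod fs = 22.52 kHz.
22.52 kHz ≤ fs/2 = 27.58 kHz, appears at 22.52 kHz.
77.68 kHz and 132.84 kHz both map to 22.52 kHz.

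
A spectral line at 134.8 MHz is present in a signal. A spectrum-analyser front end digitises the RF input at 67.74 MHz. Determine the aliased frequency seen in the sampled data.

134.8 MHz mod fs = 67.06 MHz.
67.06 MHz > fs/2 = 33.87 MHz, folds to fs − 67.06 MHz = 0.68 MHz.

0.68 MHz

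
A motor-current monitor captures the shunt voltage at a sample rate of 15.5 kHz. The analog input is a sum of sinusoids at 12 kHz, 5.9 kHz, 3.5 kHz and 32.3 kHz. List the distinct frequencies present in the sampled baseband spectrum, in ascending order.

fs/2 = 7.75 kHz.
12 kHz > fs/2 = 7.75 kHz, folds to fs − 12 kHz = 3.5 kHz.
5.9 kHz ≤ fs/2 = 7.75 kHz, passes unchanged.
3.5 kHz ≤ fs/2 = 7.75 kHz, passes unchanged.
32.3 kHz mod fs = 1.3 kHz.
1.3 kHz ≤ fs/2 = 7.75 kHz, appears at 1.3 kHz.
Distinct values: {1.3 kHz, 3.5 kHz, 5.9 kHz}.

1.3 kHz, 3.5 kHz, 5.9 kHz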